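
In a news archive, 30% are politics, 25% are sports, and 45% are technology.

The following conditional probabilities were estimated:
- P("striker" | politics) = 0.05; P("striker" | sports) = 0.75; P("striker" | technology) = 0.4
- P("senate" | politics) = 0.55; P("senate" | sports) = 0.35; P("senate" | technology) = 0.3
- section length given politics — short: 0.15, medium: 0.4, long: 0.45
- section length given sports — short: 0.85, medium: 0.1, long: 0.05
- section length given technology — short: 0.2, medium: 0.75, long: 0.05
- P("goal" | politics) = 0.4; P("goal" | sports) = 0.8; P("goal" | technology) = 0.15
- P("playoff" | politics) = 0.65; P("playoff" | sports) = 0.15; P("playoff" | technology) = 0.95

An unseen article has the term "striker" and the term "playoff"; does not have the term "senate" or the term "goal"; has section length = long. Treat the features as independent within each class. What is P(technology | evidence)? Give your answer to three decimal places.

politics: 0.3 × 0.05 × (1−0.55) × 0.45 × (1−0.4) × 0.65 = 0.001184625
sports: 0.25 × 0.75 × (1−0.35) × 0.05 × (1−0.8) × 0.15 = 0.0001828125
technology: 0.45 × 0.4 × (1−0.3) × 0.05 × (1−0.15) × 0.95 = 0.00508725
P(technology | x) = 0.00508725 / 0.0064546875 ≈ 0.788

0.788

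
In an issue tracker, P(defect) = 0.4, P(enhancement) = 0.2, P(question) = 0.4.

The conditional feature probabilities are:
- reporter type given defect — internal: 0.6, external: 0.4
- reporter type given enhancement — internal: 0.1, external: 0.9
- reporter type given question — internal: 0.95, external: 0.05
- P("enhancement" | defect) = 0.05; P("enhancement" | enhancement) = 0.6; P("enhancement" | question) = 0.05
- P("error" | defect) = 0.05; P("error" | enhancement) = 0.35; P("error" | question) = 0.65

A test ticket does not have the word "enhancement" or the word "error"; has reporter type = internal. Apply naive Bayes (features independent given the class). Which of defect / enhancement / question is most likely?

defect: 0.4 × 0.6 × (1−0.05) × (1−0.05) = 0.2166
enhancement: 0.2 × 0.1 × (1−0.6) × (1−0.35) = 0.0052
question: 0.4 × 0.95 × (1−0.05) × (1−0.65) = 0.12635
Highest score → defect.

defect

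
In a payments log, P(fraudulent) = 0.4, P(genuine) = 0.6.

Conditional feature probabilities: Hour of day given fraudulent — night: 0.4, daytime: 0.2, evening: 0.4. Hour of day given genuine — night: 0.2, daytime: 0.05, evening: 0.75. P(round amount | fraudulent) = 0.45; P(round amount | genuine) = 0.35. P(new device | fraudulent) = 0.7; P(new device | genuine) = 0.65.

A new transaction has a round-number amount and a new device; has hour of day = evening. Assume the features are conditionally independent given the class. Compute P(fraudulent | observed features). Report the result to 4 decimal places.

0.3299

fraudulent: 0.4 × 0.4 × 0.45 × 0.7 = 0.0504
genuine: 0.6 × 0.75 × 0.35 × 0.65 = 0.102375
P(fraudulent | x) = 0.0504 / 0.152775 ≈ 0.3299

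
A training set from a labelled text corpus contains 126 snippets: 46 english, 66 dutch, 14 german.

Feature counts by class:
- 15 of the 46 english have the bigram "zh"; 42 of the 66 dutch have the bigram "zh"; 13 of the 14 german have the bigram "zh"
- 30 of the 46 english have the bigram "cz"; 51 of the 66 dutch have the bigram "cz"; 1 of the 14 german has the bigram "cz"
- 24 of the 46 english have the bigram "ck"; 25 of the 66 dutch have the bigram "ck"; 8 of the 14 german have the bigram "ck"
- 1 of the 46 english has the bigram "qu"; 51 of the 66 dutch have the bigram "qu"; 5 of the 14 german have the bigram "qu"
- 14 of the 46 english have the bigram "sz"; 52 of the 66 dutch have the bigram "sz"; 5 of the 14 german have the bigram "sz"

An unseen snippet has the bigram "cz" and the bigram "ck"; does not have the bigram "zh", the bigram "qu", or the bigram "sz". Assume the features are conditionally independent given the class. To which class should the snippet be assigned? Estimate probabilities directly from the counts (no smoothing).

english

english: (46/126) × (31/46) × (30/46) × (24/46) × (45/46) × (32/46) ≈ 0.0569711
dutch: (66/126) × (24/66) × (51/66) × (25/66) × (15/66) × (14/66) ≈ 0.00268778
german: (14/126) × (1/14) × (1/14) × (8/14) × (9/14) × (9/14) ≈ 0.000133873
Highest score → english.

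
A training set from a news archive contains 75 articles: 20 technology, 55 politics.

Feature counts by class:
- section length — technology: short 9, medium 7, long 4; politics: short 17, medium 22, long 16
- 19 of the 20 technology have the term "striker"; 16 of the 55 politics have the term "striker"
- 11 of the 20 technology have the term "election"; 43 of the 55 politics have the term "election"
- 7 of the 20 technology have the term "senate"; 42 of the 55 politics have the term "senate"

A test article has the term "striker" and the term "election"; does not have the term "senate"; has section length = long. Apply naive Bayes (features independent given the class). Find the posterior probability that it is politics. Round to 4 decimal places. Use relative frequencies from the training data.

0.3877

technology: (20/75) × (4/20) × (19/20) × (11/20) × (13/20) ≈ 0.0181133
politics: (55/75) × (16/55) × (16/55) × (43/55) × (13/55) ≈ 0.0114684
P(politics | x) = 0.0114684 / 0.0295817 ≈ 0.3877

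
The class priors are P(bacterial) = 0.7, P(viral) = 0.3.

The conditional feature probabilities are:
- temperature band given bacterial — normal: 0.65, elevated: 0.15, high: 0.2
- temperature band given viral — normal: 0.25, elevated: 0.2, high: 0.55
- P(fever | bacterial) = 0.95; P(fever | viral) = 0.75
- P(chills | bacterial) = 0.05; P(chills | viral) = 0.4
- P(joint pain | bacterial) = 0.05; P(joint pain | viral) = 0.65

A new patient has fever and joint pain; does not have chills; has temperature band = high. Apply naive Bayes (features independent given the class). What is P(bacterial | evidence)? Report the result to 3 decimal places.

bacterial: 0.7 × 0.2 × 0.95 × (1−0.05) × 0.05 = 0.0063175
viral: 0.3 × 0.55 × 0.75 × (1−0.4) × 0.65 = 0.0482625
P(bacterial | x) = 0.0063175 / 0.05458 ≈ 0.116

0.116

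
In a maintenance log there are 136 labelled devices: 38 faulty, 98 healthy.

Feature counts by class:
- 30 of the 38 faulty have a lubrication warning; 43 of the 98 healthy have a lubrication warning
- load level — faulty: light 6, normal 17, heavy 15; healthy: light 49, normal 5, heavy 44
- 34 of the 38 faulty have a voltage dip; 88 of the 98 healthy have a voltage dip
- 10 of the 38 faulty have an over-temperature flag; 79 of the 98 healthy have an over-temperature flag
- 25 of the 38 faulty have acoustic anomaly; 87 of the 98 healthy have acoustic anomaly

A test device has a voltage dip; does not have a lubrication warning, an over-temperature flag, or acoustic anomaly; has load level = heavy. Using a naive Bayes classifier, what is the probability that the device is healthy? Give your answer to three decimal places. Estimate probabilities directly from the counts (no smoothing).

faulty: (38/136) × (8/38) × (15/38) × (34/38) × (28/38) × (13/38) ≈ 0.00523707
healthy: (98/136) × (55/98) × (44/98) × (88/98) × (19/98) × (11/98) ≈ 0.00354814
P(healthy | x) = 0.00354814 / 0.00878521 ≈ 0.404

0.404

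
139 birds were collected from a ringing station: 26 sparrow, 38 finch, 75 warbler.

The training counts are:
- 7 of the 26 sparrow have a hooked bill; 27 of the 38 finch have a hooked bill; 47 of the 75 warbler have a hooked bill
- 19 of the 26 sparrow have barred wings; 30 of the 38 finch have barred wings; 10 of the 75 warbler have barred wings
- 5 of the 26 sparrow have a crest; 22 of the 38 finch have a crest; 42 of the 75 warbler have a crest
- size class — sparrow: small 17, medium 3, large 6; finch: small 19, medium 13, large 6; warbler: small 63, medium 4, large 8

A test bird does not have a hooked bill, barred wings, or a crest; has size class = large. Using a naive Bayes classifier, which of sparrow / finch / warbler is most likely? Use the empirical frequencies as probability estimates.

sparrow: (26/139) × (19/26) × (7/26) × (21/26) × (6/26) ≈ 0.00685942
finch: (38/139) × (11/38) × (8/38) × (16/38) × (6/38) ≈ 0.00110761
warbler: (75/139) × (28/75) × (65/75) × (33/75) × (8/75) ≈ 0.00819364
Highest score → warbler.

warbler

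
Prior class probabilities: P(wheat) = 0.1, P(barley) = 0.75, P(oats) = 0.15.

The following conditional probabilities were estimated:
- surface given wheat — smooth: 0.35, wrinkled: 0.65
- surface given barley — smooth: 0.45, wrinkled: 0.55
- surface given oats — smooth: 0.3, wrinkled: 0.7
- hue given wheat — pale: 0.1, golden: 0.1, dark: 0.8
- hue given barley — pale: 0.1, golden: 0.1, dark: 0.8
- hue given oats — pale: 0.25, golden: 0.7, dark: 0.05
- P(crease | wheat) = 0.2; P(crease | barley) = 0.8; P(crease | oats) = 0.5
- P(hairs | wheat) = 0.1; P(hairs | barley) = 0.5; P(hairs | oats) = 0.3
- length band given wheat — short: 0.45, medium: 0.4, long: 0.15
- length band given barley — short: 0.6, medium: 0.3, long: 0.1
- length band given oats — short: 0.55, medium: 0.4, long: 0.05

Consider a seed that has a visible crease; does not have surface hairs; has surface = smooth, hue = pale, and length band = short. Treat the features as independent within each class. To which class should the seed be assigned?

wheat: 0.1 × 0.35 × 0.1 × 0.2 × (1−0.1) × 0.45 = 0.0002835
barley: 0.75 × 0.45 × 0.1 × 0.8 × (1−0.5) × 0.6 = 0.0081
oats: 0.15 × 0.3 × 0.25 × 0.5 × (1−0.3) × 0.55 = 0.002165625
Highest score → barley.

barley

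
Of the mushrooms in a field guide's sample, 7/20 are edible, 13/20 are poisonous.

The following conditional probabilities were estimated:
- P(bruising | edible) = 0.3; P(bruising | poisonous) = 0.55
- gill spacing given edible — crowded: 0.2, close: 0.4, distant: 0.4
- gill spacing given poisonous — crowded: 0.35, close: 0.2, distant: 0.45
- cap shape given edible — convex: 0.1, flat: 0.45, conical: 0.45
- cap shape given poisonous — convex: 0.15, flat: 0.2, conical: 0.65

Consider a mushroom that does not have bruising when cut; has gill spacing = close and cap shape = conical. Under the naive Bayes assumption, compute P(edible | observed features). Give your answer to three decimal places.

edible: 0.35 × (1−0.3) × 0.4 × 0.45 = 0.0441
poisonous: 0.65 × (1−0.55) × 0.2 × 0.65 = 0.038025
P(edible | x) = 0.0441 / 0.082125 ≈ 0.537

0.537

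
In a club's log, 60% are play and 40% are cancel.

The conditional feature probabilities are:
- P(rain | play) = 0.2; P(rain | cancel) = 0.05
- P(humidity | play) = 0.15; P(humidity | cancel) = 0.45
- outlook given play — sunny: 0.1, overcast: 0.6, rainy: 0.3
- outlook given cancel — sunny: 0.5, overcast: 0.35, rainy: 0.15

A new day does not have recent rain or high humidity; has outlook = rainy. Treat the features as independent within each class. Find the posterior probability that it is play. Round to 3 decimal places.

0.796

play: 0.6 × (1−0.2) × (1−0.15) × 0.3 = 0.1224
cancel: 0.4 × (1−0.05) × (1−0.45) × 0.15 = 0.03135
P(play | x) = 0.1224 / 0.15375 ≈ 0.796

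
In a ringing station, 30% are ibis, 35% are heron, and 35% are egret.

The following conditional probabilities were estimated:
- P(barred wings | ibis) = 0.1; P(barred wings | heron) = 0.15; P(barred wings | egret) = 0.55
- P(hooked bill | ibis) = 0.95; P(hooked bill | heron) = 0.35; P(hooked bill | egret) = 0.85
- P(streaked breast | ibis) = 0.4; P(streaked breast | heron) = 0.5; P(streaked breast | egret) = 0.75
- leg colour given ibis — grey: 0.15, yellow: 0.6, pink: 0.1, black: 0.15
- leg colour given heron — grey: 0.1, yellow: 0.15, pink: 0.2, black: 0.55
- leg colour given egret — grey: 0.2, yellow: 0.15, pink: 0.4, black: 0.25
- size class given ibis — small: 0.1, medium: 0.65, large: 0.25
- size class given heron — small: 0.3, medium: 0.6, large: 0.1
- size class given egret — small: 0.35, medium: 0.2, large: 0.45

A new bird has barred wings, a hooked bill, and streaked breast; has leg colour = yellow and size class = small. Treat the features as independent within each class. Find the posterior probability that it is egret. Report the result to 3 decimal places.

ibis: 0.3 × 0.1 × 0.95 × 0.4 × 0.6 × 0.1 = 0.000684
heron: 0.35 × 0.15 × 0.35 × 0.5 × 0.15 × 0.3 = 0.0004134375
egret: 0.35 × 0.55 × 0.85 × 0.75 × 0.15 × 0.35 = 0.006442734375
P(egret | x) = 0.006442734375 / 0.007540171875 ≈ 0.854

0.854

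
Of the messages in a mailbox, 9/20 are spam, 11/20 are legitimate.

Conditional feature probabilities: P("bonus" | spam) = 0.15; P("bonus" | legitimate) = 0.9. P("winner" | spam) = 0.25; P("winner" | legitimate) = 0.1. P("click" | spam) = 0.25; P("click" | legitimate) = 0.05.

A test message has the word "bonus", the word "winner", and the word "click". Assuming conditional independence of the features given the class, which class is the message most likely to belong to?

spam: 0.45 × 0.15 × 0.25 × 0.25 = 0.00421875
legitimate: 0.55 × 0.9 × 0.1 × 0.05 = 0.002475
Highest score → spam.

spam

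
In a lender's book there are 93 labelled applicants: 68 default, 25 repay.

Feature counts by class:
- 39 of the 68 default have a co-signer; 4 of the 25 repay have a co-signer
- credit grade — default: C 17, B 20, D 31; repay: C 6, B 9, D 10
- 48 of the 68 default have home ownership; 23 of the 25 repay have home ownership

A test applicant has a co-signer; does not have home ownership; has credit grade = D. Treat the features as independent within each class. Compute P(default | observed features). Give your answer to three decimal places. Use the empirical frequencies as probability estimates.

default: (68/93) × (39/68) × (31/68) × (20/68) ≈ 0.0562284
repay: (25/93) × (4/25) × (10/25) × (2/25) ≈ 0.00137634
P(default | x) = 0.0562284 / 0.05760474 ≈ 0.976

0.976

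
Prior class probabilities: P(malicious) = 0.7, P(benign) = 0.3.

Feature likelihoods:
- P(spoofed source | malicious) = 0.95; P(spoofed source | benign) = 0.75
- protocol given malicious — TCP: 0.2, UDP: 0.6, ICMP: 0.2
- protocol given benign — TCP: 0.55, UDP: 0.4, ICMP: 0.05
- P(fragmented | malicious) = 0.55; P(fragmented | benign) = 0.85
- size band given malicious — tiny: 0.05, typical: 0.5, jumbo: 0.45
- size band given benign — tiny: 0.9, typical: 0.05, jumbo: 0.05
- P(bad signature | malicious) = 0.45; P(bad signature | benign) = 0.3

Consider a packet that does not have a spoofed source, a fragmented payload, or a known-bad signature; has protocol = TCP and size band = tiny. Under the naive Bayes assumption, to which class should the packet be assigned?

malicious: 0.7 × (1−0.95) × 0.2 × (1−0.55) × 0.05 × (1−0.45) = 0.000086625
benign: 0.3 × (1−0.75) × 0.55 × (1−0.85) × 0.9 × (1−0.3) = 0.003898125
Highest score → benign.

benign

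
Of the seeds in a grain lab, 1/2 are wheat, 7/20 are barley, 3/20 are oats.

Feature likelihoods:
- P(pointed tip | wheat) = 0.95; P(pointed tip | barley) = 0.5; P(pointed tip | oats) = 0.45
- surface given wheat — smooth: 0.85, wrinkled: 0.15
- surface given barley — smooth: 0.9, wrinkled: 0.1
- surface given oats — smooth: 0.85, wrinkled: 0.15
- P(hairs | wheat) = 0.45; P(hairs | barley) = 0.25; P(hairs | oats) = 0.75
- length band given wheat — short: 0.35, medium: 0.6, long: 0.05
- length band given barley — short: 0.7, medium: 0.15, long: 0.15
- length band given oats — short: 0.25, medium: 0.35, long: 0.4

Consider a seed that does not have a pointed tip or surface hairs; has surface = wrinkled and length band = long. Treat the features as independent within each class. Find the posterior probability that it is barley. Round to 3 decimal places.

0.595

wheat: 0.5 × (1−0.95) × 0.15 × (1−0.45) × 0.05 = 0.000103125
barley: 0.35 × (1−0.5) × 0.1 × (1−0.25) × 0.15 = 0.00196875
oats: 0.15 × (1−0.45) × 0.15 × (1−0.75) × 0.4 = 0.0012375
P(barley | x) = 0.00196875 / 0.003309375 ≈ 0.595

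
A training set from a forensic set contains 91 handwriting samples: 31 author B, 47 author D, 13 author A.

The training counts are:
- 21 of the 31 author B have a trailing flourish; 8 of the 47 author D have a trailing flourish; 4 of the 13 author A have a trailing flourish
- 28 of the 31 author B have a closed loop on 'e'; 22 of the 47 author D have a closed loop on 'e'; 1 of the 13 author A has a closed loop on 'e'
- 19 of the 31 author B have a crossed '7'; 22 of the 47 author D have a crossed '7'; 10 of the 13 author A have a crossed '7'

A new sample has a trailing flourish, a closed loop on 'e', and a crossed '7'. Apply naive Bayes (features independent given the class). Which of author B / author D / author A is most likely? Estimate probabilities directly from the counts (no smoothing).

author B: (31/91) × (21/31) × (28/31) × (19/31) ≈ 0.127752
author D: (47/91) × (8/47) × (22/47) × (22/47) ≈ 0.0192619
author A: (13/91) × (4/13) × (1/13) × (10/13) ≈ 0.00260095
Highest score → author B.

author B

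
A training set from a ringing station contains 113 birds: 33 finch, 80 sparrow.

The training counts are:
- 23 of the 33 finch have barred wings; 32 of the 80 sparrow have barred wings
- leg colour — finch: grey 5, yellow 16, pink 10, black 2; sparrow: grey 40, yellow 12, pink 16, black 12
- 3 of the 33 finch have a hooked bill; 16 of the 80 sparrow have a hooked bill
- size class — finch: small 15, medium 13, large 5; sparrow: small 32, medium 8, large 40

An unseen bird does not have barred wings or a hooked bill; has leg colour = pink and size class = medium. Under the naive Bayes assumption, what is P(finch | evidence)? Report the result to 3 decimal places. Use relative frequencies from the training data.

finch: (33/113) × (10/33) × (10/33) × (30/33) × (13/33) ≈ 0.00960383
sparrow: (80/113) × (48/80) × (16/80) × (64/80) × (8/80) ≈ 0.00679646
P(finch | x) = 0.00960383 / 0.01640029 ≈ 0.586

0.586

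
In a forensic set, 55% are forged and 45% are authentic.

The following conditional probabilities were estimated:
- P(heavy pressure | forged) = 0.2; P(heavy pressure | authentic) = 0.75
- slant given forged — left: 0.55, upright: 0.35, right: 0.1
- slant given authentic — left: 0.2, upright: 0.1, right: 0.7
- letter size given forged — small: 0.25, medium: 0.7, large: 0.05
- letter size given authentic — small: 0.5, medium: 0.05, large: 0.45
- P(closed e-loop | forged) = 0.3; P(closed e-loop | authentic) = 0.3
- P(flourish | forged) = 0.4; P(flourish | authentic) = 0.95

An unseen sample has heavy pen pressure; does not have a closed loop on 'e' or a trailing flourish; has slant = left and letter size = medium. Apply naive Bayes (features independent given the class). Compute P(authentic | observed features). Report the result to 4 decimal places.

0.0066

forged: 0.55 × 0.2 × 0.55 × 0.7 × (1−0.3) × (1−0.4) = 0.017787
authentic: 0.45 × 0.75 × 0.2 × 0.05 × (1−0.3) × (1−0.95) = 0.000118125
P(authentic | x) = 0.000118125 / 0.017905125 ≈ 0.0066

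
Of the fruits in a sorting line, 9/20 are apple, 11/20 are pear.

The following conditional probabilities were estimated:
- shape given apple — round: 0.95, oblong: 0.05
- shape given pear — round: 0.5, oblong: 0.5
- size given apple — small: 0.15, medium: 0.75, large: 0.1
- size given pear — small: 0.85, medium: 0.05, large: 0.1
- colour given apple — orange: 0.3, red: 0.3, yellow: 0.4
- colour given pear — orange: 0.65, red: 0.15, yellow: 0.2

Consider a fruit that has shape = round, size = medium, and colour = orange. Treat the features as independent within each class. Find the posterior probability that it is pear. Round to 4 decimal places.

0.0850

apple: 0.45 × 0.95 × 0.75 × 0.3 = 0.0961875
pear: 0.55 × 0.5 × 0.05 × 0.65 = 0.0089375
P(pear | x) = 0.0089375 / 0.105125 ≈ 0.0850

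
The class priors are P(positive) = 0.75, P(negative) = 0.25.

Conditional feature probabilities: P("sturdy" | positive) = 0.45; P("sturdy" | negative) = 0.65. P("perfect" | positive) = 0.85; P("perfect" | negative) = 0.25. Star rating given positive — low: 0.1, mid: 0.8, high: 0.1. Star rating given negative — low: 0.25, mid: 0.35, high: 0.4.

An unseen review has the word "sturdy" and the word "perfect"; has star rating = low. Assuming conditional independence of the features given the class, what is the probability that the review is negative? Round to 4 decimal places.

positive: 0.75 × 0.45 × 0.85 × 0.1 = 0.0286875
negative: 0.25 × 0.65 × 0.25 × 0.25 = 0.01015625
P(negative | x) = 0.01015625 / 0.03884375 ≈ 0.2615

0.2615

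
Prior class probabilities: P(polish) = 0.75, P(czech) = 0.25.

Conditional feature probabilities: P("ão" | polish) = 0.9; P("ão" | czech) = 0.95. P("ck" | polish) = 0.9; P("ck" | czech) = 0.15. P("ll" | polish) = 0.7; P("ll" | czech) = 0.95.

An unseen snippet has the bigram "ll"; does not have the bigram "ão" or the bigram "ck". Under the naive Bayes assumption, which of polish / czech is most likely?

czech

polish: 0.75 × (1−0.9) × (1−0.9) × 0.7 = 0.00525
czech: 0.25 × (1−0.95) × (1−0.15) × 0.95 = 0.01009375
Highest score → czech.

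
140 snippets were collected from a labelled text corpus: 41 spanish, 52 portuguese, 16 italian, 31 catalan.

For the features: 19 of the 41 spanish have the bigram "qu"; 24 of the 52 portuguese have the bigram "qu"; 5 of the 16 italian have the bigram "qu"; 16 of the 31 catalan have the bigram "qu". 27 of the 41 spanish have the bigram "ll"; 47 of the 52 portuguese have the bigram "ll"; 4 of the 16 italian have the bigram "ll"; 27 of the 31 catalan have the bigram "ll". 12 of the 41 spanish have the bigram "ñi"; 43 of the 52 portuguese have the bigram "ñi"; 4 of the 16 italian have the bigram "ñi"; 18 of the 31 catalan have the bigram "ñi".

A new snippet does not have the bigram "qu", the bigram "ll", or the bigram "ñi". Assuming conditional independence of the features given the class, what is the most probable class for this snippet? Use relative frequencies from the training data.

spanish: (41/140) × (22/41) × (14/41) × (29/41) ≈ 0.0379536
portuguese: (52/140) × (28/52) × (5/52) × (9/52) ≈ 0.0033284
italian: (16/140) × (11/16) × (12/16) × (12/16) ≈ 0.0441964
catalan: (31/140) × (15/31) × (4/31) × (13/31) ≈ 0.00579753
Highest score → italian.

italian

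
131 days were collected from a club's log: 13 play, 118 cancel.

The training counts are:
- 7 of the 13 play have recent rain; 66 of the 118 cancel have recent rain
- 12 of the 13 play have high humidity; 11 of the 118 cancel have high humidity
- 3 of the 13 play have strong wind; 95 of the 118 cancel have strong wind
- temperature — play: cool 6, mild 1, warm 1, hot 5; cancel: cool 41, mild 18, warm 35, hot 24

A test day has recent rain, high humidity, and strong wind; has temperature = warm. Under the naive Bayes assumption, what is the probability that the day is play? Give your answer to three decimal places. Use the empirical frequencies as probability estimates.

0.072

play: (13/131) × (7/13) × (12/13) × (3/13) × (1/13) ≈ 0.000875587
cancel: (118/131) × (66/118) × (11/118) × (95/118) × (35/118) ≈ 0.0112153
P(play | x) = 0.000875587 / 0.012090887 ≈ 0.072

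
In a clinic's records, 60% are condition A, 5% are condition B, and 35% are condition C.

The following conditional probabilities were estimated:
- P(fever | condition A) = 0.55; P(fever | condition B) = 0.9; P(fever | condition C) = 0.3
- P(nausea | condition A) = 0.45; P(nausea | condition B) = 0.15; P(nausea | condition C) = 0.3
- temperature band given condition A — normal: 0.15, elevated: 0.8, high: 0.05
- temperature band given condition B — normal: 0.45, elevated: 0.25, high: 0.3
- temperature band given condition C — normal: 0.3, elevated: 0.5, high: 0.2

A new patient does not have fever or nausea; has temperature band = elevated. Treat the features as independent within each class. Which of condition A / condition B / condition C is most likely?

condition A

condition A: 0.6 × (1−0.55) × (1−0.45) × 0.8 = 0.1188
condition B: 0.05 × (1−0.9) × (1−0.15) × 0.25 = 0.0010625
condition C: 0.35 × (1−0.3) × (1−0.3) × 0.5 = 0.08575
Highest score → condition A.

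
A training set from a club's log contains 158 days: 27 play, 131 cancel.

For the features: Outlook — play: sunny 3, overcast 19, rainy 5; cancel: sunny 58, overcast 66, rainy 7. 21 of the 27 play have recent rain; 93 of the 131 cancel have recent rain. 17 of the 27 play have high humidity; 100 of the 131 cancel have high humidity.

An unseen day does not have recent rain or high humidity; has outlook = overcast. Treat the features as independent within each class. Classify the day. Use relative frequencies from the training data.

cancel

play: (27/158) × (19/27) × (6/27) × (10/27) ≈ 0.00989738
cancel: (131/158) × (66/131) × (38/131) × (31/131) ≈ 0.0286741
Highest score → cancel.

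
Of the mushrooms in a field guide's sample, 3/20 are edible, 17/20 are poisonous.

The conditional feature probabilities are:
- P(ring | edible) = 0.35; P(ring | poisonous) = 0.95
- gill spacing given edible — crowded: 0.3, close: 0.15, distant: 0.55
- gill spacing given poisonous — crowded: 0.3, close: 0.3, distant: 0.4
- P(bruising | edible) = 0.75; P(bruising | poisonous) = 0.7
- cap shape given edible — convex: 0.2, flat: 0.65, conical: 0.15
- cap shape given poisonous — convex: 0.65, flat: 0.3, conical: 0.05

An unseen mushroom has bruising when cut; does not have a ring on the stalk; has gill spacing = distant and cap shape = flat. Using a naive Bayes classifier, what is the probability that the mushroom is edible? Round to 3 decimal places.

0.880

edible: 0.15 × (1−0.35) × 0.55 × 0.75 × 0.65 = 0.0261421875
poisonous: 0.85 × (1−0.95) × 0.4 × 0.7 × 0.3 = 0.00357
P(edible | x) = 0.0261421875 / 0.0297121875 ≈ 0.880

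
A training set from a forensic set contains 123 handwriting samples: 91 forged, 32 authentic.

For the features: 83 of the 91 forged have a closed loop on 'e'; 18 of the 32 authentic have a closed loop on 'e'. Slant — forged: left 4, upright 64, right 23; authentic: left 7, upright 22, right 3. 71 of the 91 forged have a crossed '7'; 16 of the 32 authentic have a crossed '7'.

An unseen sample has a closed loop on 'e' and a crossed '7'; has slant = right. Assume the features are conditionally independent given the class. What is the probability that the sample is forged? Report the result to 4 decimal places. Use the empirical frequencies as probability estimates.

0.9510

forged: (91/123) × (83/91) × (23/91) × (71/91) ≈ 0.133069
authentic: (32/123) × (18/32) × (3/32) × (16/32) ≈ 0.00685976
P(forged | x) = 0.133069 / 0.13992876 ≈ 0.9510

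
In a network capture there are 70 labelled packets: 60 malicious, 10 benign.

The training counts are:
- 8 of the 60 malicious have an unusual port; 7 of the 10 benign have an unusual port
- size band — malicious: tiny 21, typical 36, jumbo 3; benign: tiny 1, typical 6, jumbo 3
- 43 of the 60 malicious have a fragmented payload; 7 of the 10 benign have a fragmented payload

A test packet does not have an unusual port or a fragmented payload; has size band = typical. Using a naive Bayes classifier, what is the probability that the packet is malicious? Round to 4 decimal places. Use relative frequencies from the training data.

0.9424

malicious: (60/70) × (52/60) × (36/60) × (17/60) ≈ 0.126286
benign: (10/70) × (3/10) × (6/10) × (3/10) ≈ 0.00771429
P(malicious | x) = 0.126286 / 0.13400029 ≈ 0.9424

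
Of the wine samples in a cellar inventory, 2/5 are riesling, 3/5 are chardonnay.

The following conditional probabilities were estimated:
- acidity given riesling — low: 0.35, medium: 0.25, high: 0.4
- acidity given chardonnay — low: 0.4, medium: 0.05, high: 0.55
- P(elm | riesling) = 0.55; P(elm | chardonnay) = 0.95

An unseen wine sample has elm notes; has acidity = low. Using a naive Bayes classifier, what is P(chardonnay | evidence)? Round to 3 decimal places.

riesling: 0.4 × 0.35 × 0.55 = 0.077
chardonnay: 0.6 × 0.4 × 0.95 = 0.228
P(chardonnay | x) = 0.228 / 0.305 ≈ 0.748

0.748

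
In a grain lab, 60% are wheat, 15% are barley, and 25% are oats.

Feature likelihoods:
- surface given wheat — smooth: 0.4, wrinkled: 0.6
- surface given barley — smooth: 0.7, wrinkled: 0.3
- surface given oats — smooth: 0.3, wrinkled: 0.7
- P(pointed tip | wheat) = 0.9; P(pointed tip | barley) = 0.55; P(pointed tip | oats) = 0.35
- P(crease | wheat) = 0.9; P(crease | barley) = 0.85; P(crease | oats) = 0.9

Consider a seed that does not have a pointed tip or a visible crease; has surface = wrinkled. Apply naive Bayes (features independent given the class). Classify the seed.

wheat: 0.6 × 0.6 × (1−0.9) × (1−0.9) = 0.0036
barley: 0.15 × 0.3 × (1−0.55) × (1−0.85) = 0.0030375
oats: 0.25 × 0.7 × (1−0.35) × (1−0.9) = 0.011375
Highest score → oats.

oats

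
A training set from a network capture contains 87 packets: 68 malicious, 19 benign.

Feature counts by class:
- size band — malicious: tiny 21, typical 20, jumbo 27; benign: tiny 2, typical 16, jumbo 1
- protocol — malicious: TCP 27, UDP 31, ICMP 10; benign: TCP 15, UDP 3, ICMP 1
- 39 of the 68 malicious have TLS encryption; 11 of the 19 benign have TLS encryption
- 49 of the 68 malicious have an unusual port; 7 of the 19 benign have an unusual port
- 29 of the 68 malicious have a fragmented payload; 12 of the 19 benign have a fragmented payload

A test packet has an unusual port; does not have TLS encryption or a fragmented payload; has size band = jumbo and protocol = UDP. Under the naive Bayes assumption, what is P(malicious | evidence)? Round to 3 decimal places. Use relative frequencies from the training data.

malicious: (68/87) × (27/68) × (31/68) × (29/68) × (49/68) × (39/68) ≈ 0.0249361
benign: (19/87) × (1/19) × (3/19) × (8/19) × (7/19) × (7/19) ≈ 0.000103723
P(malicious | x) = 0.0249361 / 0.025039823 ≈ 0.996

0.996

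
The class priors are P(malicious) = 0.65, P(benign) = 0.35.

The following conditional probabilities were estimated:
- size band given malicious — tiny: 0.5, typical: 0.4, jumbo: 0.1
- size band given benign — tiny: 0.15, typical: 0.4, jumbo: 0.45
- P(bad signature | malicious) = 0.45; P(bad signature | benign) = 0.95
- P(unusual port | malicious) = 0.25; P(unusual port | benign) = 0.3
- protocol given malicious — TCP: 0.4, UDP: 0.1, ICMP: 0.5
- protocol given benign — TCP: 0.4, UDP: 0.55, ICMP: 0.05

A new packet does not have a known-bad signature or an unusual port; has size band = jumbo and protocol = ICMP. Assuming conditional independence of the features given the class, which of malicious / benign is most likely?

malicious

malicious: 0.65 × 0.1 × (1−0.45) × (1−0.25) × 0.5 = 0.01340625
benign: 0.35 × 0.45 × (1−0.95) × (1−0.3) × 0.05 = 0.000275625
Highest score → malicious.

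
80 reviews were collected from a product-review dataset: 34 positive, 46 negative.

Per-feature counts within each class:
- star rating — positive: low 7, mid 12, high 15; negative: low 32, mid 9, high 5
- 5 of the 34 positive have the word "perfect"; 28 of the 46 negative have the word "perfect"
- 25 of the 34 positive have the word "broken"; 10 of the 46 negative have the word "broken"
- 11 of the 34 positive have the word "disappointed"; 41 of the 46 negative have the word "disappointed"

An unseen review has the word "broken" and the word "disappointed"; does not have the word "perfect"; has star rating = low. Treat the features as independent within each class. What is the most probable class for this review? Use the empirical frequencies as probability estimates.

positive: (34/80) × (7/34) × (29/34) × (25/34) × (11/34) ≈ 0.0177542
negative: (46/80) × (32/46) × (18/46) × (10/46) × (41/46) ≈ 0.0303279
Highest score → negative.

negative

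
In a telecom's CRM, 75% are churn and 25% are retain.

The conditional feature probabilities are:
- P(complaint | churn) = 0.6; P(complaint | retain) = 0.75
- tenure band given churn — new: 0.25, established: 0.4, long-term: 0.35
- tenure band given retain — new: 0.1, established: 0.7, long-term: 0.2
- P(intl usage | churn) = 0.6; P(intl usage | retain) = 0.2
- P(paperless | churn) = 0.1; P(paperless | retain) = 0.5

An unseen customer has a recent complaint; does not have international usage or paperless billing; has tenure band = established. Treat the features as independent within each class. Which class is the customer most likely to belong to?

churn: 0.75 × 0.6 × 0.4 × (1−0.6) × (1−0.1) = 0.0648
retain: 0.25 × 0.75 × 0.7 × (1−0.2) × (1−0.5) = 0.0525
Highest score → churn.

churn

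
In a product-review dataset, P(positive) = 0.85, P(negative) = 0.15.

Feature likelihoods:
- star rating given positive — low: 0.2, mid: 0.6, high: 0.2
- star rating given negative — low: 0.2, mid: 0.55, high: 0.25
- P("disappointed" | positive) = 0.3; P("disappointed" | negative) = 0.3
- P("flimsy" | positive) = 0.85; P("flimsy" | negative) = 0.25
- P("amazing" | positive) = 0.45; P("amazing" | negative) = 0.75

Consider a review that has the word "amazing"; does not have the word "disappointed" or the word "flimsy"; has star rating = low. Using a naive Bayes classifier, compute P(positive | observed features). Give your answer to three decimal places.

0.405

positive: 0.85 × 0.2 × (1−0.3) × (1−0.85) × 0.45 = 0.0080325
negative: 0.15 × 0.2 × (1−0.3) × (1−0.25) × 0.75 = 0.0118125
P(positive | x) = 0.0080325 / 0.019845 ≈ 0.405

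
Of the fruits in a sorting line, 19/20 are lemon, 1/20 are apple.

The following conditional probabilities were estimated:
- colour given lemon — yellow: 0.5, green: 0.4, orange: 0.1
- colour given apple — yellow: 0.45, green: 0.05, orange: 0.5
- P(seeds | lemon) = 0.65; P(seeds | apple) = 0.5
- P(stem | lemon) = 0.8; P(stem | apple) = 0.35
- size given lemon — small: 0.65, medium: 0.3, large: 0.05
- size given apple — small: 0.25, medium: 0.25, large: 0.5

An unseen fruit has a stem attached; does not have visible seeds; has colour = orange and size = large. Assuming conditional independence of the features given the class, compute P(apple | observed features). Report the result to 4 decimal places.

0.6219

lemon: 0.95 × 0.1 × (1−0.65) × 0.8 × 0.05 = 0.00133
apple: 0.05 × 0.5 × (1−0.5) × 0.35 × 0.5 = 0.0021875
P(apple | x) = 0.0021875 / 0.0035175 ≈ 0.6219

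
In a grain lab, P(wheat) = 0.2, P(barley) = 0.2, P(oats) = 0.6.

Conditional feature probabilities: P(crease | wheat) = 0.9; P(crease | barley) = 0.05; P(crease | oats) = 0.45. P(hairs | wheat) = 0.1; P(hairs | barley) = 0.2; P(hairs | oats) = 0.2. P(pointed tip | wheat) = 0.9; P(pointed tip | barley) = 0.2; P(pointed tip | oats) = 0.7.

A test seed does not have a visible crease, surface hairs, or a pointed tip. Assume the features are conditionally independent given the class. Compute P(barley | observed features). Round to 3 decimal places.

wheat: 0.2 × (1−0.9) × (1−0.1) × (1−0.9) = 0.0018
barley: 0.2 × (1−0.05) × (1−0.2) × (1−0.2) = 0.1216
oats: 0.6 × (1−0.45) × (1−0.2) × (1−0.7) = 0.0792
P(barley | x) = 0.1216 / 0.2026 ≈ 0.600

0.600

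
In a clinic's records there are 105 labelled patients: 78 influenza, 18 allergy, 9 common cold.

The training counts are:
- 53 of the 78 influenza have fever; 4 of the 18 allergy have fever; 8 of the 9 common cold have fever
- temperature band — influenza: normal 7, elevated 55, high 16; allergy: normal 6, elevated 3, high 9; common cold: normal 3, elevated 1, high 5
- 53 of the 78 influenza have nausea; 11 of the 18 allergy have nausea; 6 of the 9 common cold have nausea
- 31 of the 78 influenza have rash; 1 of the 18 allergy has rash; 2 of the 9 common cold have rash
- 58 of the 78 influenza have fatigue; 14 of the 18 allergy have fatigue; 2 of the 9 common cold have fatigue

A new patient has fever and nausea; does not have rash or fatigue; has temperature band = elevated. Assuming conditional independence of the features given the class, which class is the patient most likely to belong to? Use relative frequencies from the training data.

influenza: (78/105) × (53/78) × (55/78) × (53/78) × (47/78) × (20/78) ≈ 0.0373658
allergy: (18/105) × (4/18) × (3/18) × (11/18) × (17/18) × (4/18) ≈ 0.000814336
common cold: (9/105) × (8/9) × (1/9) × (6/9) × (7/9) × (7/9) ≈ 0.00341411
Highest score → influenza.

influenza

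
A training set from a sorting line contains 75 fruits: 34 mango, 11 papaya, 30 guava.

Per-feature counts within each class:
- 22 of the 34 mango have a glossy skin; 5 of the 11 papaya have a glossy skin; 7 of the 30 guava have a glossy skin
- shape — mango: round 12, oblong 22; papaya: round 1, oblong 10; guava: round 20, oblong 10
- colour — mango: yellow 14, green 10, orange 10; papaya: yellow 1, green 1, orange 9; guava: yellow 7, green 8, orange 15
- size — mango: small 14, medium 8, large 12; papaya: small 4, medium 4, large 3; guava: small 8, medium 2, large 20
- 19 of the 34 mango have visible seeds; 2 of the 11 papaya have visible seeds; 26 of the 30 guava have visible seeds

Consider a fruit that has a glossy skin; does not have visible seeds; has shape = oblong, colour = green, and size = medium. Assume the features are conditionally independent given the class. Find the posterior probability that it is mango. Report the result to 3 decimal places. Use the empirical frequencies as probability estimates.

0.772

mango: (34/75) × (22/34) × (22/34) × (10/34) × (8/34) × (15/34) ≈ 0.00579495
papaya: (11/75) × (5/11) × (10/11) × (1/11) × (4/11) × (9/11) ≈ 0.00163923
guava: (30/75) × (7/30) × (10/30) × (8/30) × (2/30) × (4/30) ≈ 0.0000737449
P(mango | x) = 0.00579495 / 0.0075079249 ≈ 0.772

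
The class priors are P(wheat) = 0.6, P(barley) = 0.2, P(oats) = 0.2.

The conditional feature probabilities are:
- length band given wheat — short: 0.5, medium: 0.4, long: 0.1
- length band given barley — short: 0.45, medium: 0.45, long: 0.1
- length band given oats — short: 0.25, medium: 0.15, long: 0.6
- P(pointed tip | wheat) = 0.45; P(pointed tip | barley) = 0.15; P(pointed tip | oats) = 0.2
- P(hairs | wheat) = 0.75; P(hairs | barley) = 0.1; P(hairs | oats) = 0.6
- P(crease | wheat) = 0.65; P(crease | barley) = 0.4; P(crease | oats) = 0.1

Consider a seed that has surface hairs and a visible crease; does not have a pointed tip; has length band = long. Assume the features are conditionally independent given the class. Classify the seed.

wheat

wheat: 0.6 × 0.1 × (1−0.45) × 0.75 × 0.65 = 0.0160875
barley: 0.2 × 0.1 × (1−0.15) × 0.1 × 0.4 = 0.00068
oats: 0.2 × 0.6 × (1−0.2) × 0.6 × 0.1 = 0.00576
Highest score → wheat.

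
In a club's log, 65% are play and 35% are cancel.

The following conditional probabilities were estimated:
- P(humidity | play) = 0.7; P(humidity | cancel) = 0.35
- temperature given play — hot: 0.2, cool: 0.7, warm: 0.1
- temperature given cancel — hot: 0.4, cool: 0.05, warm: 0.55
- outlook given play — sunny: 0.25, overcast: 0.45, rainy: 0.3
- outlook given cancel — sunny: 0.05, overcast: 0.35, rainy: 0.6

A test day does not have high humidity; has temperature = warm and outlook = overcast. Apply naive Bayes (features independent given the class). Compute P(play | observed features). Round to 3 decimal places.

play: 0.65 × (1−0.7) × 0.1 × 0.45 = 0.008775
cancel: 0.35 × (1−0.35) × 0.55 × 0.35 = 0.04379375
P(play | x) = 0.008775 / 0.05256875 ≈ 0.167

0.167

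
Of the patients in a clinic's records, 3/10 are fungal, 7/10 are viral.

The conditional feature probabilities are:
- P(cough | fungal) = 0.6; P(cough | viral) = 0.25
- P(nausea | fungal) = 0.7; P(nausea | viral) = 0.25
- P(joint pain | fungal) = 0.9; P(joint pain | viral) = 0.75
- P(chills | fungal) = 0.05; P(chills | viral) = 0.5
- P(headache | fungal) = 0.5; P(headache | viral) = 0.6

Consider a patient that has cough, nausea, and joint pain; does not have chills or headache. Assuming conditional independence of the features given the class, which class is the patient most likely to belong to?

fungal

fungal: 0.3 × 0.6 × 0.7 × 0.9 × (1−0.05) × (1−0.5) = 0.053865
viral: 0.7 × 0.25 × 0.25 × 0.75 × (1−0.5) × (1−0.6) = 0.0065625
Highest score → fungal.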